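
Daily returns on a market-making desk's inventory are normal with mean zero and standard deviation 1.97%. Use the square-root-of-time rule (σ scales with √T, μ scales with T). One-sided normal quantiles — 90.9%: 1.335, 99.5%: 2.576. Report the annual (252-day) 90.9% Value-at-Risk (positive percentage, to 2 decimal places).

σ_{252d} = 1.97% × √252 = 31.273%.
VaR = 1.335 × 31.273% = 41.749%.

41.75%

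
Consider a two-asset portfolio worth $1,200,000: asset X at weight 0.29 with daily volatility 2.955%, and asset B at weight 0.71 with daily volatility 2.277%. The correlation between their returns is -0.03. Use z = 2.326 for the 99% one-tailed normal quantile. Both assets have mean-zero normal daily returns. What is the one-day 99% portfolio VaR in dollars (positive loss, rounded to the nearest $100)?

$50,400

σ_p² = 0.29²·2.955² + 0.71²·2.277² + 2·-0.03·0.29·0.71·2.955·2.277 = 3.2649 (%²).
σ_p = √3.2649 = 1.807%.
VaR = 2.326 × 1.807% = 4.203%; on $1,200,000 that is $50,436.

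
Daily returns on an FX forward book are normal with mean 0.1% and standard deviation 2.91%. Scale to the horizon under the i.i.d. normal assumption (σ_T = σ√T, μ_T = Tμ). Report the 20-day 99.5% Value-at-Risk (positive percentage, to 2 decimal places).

31.52%

At 99.5%, z = 2.576.
σ_{20d} = 2.91% × √20 = 13.014%; μ_{20d} = 20 × 0.1% = 2.000%.
VaR = −(2.000%) + 2.576 × 13.014% = 31.524%.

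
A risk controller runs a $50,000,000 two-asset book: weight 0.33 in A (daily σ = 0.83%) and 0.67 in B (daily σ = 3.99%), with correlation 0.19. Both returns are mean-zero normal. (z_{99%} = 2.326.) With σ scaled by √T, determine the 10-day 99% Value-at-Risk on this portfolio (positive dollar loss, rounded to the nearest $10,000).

σ_p = √(0.33²·0.83² + 0.67²·3.99² + 2·0.19·0.33·0.67·0.83·3.99) = 2.739%.
σ_{10d} = 2.739% × √10 = 8.661%.
VaR = 2.326 × 8.661% = 20.145%; on $50,000,000 that is $10,072,500.

$10,070,000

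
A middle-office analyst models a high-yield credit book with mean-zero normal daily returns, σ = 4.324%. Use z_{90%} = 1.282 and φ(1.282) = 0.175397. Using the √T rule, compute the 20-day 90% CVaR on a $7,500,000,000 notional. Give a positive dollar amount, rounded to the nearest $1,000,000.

σ_{20d} = 4.324% × √20 = 19.338%.
ES multiplier = φ(z)/(1−α) = 0.175397/0.1 = 1.754.
ES = 19.338% × 1.754 = 33.919%; on $7,500,000,000: $2,543,925,000.

$2,544,000,000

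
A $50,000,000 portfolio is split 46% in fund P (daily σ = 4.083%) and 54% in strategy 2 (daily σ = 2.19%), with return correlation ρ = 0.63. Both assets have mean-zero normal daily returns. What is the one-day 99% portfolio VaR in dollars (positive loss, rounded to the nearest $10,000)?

$3,230,000

σ_p² = 0.46²·4.083² + 0.54²·2.19² + 2·0.63·0.46·0.54·4.083·2.19 = 7.7247 (%²).
σ_p = √7.7247 = 2.779%.
At 99%, z = 2.326.
VaR = 2.326 × 2.779% = 6.464%; on $50,000,000 that is $3,232,000.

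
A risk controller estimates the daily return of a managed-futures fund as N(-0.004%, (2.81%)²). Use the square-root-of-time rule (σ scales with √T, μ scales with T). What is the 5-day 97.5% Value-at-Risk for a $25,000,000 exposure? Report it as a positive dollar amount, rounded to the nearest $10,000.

$3,080,000

At 97.5%, z = 1.960.
σ_{5d} = 2.81% × √5 = 6.283%; μ_{5d} = 5 × -0.004% = -0.020%.
VaR = −(-0.020%) + 1.960 × 6.283% = 12.335%.
On $25,000,000: 0.12335 × $25,000,000 = $3,083,750.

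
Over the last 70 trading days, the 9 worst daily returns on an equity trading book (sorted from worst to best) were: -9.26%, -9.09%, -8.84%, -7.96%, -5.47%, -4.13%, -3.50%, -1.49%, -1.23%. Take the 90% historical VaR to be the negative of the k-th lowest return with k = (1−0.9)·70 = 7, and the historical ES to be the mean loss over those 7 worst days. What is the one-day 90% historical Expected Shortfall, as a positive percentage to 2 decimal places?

The 7 worst returns sum to -48.25%.
ES = −(-48.25%) / 7 = 6.8928…% ≈ 6.89%.

6.89%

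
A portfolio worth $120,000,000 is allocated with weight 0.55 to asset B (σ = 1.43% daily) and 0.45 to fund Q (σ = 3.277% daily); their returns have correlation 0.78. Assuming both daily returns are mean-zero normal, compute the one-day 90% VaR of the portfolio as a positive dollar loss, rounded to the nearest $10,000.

$3,300,000

σ_p² = 0.55²·1.43² + 0.45²·3.277² + 2·0.78·0.55·0.45·1.43·3.277 = 4.6025 (%²).
σ_p = √4.6025 = 2.145%.
At 90%, z = 1.282.
VaR = 1.282 × 2.145% = 2.750%; on $120,000,000 that is $3,300,000.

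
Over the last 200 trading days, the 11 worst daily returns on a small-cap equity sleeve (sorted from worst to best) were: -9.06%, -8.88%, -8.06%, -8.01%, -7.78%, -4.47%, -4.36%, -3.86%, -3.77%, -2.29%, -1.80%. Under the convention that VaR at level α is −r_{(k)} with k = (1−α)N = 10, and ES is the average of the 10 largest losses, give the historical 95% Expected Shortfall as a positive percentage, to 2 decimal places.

The 10 worst returns sum to -60.54%.
ES = −(-60.54%) / 10 = 6.054% ≈ 6.05%.

6.05%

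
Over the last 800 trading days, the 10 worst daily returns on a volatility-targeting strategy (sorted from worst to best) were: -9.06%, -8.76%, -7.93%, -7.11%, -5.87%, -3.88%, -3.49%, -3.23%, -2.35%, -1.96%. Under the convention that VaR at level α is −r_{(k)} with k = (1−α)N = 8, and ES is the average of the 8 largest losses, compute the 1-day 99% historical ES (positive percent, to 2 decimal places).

The 8 worst returns sum to -49.33%.
ES = −(-49.33%) / 8 = 6.16625% ≈ 6.17%.

6.17%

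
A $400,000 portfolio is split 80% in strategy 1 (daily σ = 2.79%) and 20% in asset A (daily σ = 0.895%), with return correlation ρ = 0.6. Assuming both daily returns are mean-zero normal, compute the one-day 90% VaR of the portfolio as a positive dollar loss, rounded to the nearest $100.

σ_p² = 0.8²·2.79² + 0.2²·0.895² + 2·0.6·0.8·0.2·2.79·0.895 = 5.4933 (%²).
σ_p = √5.4933 = 2.344%.
At 90%, z = 1.282.
VaR = 1.282 × 2.344% = 3.005%; on $400,000 that is $12,020.

$12,000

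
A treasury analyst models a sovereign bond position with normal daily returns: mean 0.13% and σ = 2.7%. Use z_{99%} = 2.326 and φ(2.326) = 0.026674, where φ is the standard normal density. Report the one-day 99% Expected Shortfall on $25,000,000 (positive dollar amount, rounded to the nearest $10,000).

Tail multiplier: φ(z)/(1−α) = 0.026674 / 0.01 = 2.667.
ES = −(0.13%) + 2.7% × 2.667 = 7.071%.
On $25,000,000: 0.07071 × $25,000,000 = $1,767,750.

$1,770,000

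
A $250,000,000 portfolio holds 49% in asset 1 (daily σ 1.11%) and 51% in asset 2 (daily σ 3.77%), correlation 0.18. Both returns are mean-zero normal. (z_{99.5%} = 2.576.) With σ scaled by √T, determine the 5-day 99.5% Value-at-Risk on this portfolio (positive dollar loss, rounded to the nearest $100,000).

$30,100,000

σ_p = √(0.49²·1.11² + 0.51²·3.77² + 2·0.18·0.49·0.51·1.11·3.77) = 2.090%.
σ_{5d} = 2.090% × √5 = 4.673%.
VaR = 2.576 × 4.673% = 12.038%; on $250,000,000 that is $30,095,000.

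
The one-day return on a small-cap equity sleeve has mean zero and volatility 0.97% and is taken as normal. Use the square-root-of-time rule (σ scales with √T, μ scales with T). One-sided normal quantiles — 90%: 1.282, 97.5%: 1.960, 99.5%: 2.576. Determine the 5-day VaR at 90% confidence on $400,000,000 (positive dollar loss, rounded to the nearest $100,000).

$11,100,000

σ_{5d} = 0.97% × √5 = 2.169%.
VaR = 1.282 × 2.169% = 2.781%.
On $400,000,000: 0.02781 × $400,000,000 = $11,124,000.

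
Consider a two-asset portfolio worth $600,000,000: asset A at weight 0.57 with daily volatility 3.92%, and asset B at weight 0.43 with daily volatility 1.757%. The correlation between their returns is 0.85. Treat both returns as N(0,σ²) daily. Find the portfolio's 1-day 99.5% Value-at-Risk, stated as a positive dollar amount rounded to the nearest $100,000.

$44,900,000

σ_p² = 0.57²·3.92² + 0.43²·1.757² + 2·0.85·0.57·0.43·3.92·1.757 = 8.4331 (%²).
σ_p = √8.4331 = 2.904%.
At 99.5%, z = 2.576.
VaR = 2.576 × 2.904% = 7.481%; on $600,000,000 that is $44,886,000.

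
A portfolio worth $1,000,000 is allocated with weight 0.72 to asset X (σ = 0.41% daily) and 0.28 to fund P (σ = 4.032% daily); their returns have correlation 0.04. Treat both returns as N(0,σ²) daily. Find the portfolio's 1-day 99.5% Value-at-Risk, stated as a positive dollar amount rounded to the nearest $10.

σ_p² = 0.72²·0.41² + 0.28²·4.032² + 2·0.04·0.72·0.28·0.41·4.032 = 1.3884 (%²).
σ_p = √1.3884 = 1.178%.
At 99.5%, z = 2.576.
VaR = 2.576 × 1.178% = 3.035%; on $1,000,000 that is $30,350.

$30,350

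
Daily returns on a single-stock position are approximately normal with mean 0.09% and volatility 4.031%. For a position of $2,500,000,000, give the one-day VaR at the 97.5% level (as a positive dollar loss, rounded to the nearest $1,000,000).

$195,000,000

At 97.5% one-sided, z = 1.960.
VaR = −μ + z·σ = −(0.09%) + 1.960 × 4.031% = 7.811%.
On $2,500,000,000: 0.07811 × $2,500,000,000 = $195,275,000.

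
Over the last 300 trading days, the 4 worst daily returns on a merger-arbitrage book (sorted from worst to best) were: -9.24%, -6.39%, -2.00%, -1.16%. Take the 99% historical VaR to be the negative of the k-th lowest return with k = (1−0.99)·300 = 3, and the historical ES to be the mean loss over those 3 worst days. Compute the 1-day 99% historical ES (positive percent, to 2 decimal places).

The 3 worst returns sum to -17.63%.
ES = −(-17.63%) / 3 = 5.8766…% ≈ 5.88%.

5.88%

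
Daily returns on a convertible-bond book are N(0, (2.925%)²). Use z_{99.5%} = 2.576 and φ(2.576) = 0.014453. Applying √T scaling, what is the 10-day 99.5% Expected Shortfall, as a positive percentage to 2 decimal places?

σ_{10d} = 2.925% × √10 = 9.250%.
ES multiplier = φ(z)/(1−α) = 0.014453/0.005 = 2.891.
ES = 9.250% × 2.891 = 26.742%.

26.74%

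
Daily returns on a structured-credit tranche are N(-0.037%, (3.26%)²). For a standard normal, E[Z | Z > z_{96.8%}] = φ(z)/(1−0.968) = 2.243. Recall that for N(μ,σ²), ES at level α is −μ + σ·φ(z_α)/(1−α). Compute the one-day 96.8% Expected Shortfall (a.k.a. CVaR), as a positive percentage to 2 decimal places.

7.35%

ES = −(-0.037%) + 3.26% × 2.243 = 7.349%.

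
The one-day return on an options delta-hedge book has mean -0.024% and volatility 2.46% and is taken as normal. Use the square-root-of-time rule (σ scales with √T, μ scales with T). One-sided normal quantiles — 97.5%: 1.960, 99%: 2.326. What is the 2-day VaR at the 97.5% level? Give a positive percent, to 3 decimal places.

6.867%

σ_{2d} = 2.46% × √2 = 3.479%; μ_{2d} = 2 × -0.024% = -0.048%.
VaR = −(-0.048%) + 1.960 × 3.479% = 6.867%.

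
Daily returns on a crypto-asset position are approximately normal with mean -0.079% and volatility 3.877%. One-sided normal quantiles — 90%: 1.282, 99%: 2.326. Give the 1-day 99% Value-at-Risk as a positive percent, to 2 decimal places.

9.10%

VaR = −μ + z·σ = −(-0.079%) + 2.326 × 3.877% = 9.097%.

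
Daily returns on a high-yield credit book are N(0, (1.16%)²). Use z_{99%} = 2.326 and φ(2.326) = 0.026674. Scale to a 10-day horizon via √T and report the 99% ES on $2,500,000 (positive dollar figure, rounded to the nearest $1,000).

$245,000

σ_{10d} = 1.16% × √10 = 3.668%.
ES multiplier = φ(z)/(1−α) = 0.026674/0.01 = 2.667.
ES = 3.668% × 2.667 = 9.783%; on $2,500,000: $244,575.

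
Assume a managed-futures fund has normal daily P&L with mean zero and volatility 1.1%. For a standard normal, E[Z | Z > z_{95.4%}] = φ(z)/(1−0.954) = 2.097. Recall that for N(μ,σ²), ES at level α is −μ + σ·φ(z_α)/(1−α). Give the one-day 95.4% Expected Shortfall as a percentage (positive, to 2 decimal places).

ES = 1.1% × 2.097 = 2.307%.

2.31%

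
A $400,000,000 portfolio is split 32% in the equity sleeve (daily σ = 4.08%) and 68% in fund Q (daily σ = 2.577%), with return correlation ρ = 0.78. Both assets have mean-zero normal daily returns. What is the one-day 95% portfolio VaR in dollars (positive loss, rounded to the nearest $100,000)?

σ_p² = 0.32²·4.08² + 0.68²·2.577² + 2·0.78·0.32·0.68·4.08·2.577 = 8.3445 (%²).
σ_p = √8.3445 = 2.889%.
At 95%, z = 1.645.
VaR = 1.645 × 2.889% = 4.752%; on $400,000,000 that is $19,008,000.

$19,000,000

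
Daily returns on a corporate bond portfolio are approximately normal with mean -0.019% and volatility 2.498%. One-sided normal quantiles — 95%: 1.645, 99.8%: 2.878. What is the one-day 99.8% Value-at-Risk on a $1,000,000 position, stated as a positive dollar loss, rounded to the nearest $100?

$72,100

VaR = −μ + z·σ = −(-0.019%) + 2.878 × 2.498% = 7.208%.
On $1,000,000: 0.07208 × $1,000,000 = $72,080.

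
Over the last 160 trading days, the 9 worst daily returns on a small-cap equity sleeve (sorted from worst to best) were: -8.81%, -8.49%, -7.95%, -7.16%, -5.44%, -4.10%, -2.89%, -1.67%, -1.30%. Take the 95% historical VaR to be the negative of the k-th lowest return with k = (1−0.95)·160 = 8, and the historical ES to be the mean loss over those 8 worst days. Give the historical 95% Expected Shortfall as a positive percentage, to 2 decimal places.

5.81%

The 8 worst returns sum to -46.51%.
ES = −(-46.51%) / 8 = 5.81375% ≈ 5.81%.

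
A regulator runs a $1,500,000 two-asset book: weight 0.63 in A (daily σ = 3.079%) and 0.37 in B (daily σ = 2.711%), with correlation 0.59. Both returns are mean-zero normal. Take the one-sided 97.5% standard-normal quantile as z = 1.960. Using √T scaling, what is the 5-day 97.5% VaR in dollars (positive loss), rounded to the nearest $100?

$174,700

σ_p = √(0.63²·3.079² + 0.37²·2.711² + 2·0.59·0.63·0.37·3.079·2.711) = 2.658%.
σ_{5d} = 2.658% × √5 = 5.943%.
VaR = 1.960 × 5.943% = 11.648%; on $1,500,000 that is $174,720.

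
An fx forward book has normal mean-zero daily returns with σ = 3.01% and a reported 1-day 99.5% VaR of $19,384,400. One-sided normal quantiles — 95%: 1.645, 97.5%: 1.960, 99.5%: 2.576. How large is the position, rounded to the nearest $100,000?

$250,000,000

VaR as a fraction of value: z·σ = 2.576 × 3.01% = 7.75376%.
Position = $19,384,400 / 0.0775376 = $250,000,000.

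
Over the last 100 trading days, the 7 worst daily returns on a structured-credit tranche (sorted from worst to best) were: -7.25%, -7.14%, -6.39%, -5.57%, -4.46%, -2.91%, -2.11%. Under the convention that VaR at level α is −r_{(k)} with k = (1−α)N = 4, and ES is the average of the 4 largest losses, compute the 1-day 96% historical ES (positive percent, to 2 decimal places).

The 4 worst returns sum to -26.35%.
ES = −(-26.35%) / 4 = 6.5875% ≈ 6.59%.

6.59%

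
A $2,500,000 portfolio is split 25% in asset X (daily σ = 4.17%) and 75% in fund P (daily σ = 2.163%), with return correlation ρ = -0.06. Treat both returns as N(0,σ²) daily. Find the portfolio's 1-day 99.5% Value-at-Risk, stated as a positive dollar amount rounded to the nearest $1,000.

$121,000

σ_p² = 0.25²·4.17² + 0.75²·2.163² + 2·-0.06·0.25·0.75·4.17·2.163 = 3.5156 (%²).
σ_p = √3.5156 = 1.875%.
At 99.5%, z = 2.576.
VaR = 2.576 × 1.875% = 4.830%; on $2,500,000 that is $120,750.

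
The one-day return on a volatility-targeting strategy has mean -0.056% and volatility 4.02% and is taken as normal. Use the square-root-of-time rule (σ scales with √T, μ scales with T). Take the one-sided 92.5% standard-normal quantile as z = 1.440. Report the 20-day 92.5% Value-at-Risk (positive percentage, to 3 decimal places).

27.008%

σ_{20d} = 4.02% × √20 = 17.978%; μ_{20d} = 20 × -0.056% = -1.120%.
VaR = −(-1.120%) + 1.440 × 17.978% = 27.008%.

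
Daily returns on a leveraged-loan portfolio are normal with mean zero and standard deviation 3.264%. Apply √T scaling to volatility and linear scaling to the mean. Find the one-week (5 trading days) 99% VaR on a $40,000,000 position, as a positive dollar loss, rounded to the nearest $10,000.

At 99%, z = 2.326.
σ_{5d} = 3.264% × √5 = 7.299%.
VaR = 2.326 × 7.299% = 16.977%.
On $40,000,000: 0.16977 × $40,000,000 = $6,790,800.

$6,790,000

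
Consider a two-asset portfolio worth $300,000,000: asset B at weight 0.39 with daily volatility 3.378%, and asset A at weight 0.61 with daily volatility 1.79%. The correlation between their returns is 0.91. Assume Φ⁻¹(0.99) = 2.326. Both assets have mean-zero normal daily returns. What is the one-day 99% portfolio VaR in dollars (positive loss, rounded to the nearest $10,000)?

σ_p² = 0.39²·3.378² + 0.61²·1.79² + 2·0.91·0.39·0.61·3.378·1.79 = 5.5459 (%²).
σ_p = √5.5459 = 2.355%.
VaR = 2.326 × 2.355% = 5.478%; on $300,000,000 that is $16,434,000.

$16,430,000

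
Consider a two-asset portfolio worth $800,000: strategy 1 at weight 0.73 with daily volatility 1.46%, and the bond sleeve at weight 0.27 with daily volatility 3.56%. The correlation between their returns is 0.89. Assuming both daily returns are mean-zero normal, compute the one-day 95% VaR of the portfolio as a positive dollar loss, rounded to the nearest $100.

$25,900

σ_p² = 0.73²·1.46² + 0.27²·3.56² + 2·0.89·0.73·0.27·1.46·3.56 = 3.8834 (%²).
σ_p = √3.8834 = 1.971%.
At 95%, z = 1.645.
VaR = 1.645 × 1.971% = 3.242%; on $800,000 that is $25,936.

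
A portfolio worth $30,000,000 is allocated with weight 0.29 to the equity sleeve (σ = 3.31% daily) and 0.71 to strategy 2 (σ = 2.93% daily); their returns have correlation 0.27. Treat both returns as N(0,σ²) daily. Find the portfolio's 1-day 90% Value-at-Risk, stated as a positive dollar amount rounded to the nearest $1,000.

$967,000

σ_p² = 0.29²·3.31² + 0.71²·2.93² + 2·0.27·0.29·0.71·3.31·2.93 = 6.3274 (%²).
σ_p = √6.3274 = 2.515%.
At 90%, z = 1.282.
VaR = 1.282 × 2.515% = 3.224%; on $30,000,000 that is $967,200.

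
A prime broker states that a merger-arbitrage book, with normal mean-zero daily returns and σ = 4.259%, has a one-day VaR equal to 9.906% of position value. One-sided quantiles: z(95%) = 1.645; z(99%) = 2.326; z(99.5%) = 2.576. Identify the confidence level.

99%

Implied z = VaR/σ = 9.906 / 4.259 = 2.326.
This matches z(99%) = 2.326.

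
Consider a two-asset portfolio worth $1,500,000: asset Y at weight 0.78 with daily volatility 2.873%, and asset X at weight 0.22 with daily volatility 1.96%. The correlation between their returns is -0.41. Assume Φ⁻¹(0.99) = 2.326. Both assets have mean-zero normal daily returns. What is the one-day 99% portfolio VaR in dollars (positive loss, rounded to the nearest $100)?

σ_p² = 0.78²·2.873² + 0.22²·1.96² + 2·-0.41·0.78·0.22·2.873·1.96 = 4.4154 (%²).
σ_p = √4.4154 = 2.101%.
VaR = 2.326 × 2.101% = 4.887%; on $1,500,000 that is $73,305.

$73,300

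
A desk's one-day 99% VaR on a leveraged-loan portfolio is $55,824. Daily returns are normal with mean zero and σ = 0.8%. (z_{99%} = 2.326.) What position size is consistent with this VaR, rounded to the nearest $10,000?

$3,000,000

VaR as a fraction of value: z·σ = 2.326 × 0.8% = 1.8608%.
Position = $55,824 / 0.018608 = $3,000,000.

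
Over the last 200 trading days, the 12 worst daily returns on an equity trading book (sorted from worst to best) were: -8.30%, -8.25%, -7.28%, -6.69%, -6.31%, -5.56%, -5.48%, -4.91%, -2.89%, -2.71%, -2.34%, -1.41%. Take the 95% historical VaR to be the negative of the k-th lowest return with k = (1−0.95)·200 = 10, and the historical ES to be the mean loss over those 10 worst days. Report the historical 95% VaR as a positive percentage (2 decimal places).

2.71%

k = 10; the 10th lowest return is -2.71%, so VaR = 2.71%.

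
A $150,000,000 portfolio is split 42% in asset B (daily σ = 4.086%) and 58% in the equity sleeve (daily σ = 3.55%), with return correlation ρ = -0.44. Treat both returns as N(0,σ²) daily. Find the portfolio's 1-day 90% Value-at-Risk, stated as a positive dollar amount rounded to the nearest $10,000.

σ_p² = 0.42²·4.086² + 0.58²·3.55² + 2·-0.44·0.42·0.58·4.086·3.55 = 4.0751 (%²).
σ_p = √4.0751 = 2.019%.
At 90%, z = 1.282.
VaR = 1.282 × 2.019% = 2.588%; on $150,000,000 that is $3,882,000.

$3,880,000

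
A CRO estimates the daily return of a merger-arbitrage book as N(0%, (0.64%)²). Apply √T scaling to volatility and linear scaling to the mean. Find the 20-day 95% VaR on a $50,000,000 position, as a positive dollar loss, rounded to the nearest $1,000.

At 95%, z = 1.645.
σ_{20d} = 0.64% × √20 = 2.862%.
VaR = 1.645 × 2.862% = 4.708%.
On $50,000,000: 0.04708 × $50,000,000 = $2,354,000.

$2,354,000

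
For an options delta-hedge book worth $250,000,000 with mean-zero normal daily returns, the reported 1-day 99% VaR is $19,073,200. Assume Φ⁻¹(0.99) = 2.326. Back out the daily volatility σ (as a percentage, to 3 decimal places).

3.280%

VaR as a fraction: $19,073,200 / $250,000,000 = 7.629%.
σ = VaR / z = 7.629% / 2.326 = 3.280%.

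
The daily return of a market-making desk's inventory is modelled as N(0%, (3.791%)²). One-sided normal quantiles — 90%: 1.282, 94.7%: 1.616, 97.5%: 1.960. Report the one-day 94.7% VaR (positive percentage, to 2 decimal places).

VaR = z·σ = 1.616 × 3.791% = 6.126%.

6.13%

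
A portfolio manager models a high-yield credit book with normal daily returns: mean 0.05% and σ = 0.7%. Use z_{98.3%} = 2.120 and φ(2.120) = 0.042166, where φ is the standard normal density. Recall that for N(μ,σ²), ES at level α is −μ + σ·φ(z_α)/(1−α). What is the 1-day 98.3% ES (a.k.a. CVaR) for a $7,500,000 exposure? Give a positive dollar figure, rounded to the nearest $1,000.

Tail multiplier: φ(z)/(1−α) = 0.042166 / 0.017 = 2.480.
ES = −(0.05%) + 0.7% × 2.480 = 1.686%.
On $7,500,000: 0.01686 × $7,500,000 = $126,450.

$126,000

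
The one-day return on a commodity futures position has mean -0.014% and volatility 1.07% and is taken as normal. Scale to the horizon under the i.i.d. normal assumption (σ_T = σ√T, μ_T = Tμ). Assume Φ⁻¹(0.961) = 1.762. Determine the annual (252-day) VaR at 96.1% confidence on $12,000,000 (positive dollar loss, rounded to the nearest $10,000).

$4,010,000

σ_{252d} = 1.07% × √252 = 16.986%; μ_{252d} = 252 × -0.014% = -3.528%.
VaR = −(-3.528%) + 1.762 × 16.986% = 33.457%.
On $12,000,000: 0.33457 × $12,000,000 = $4,014,840.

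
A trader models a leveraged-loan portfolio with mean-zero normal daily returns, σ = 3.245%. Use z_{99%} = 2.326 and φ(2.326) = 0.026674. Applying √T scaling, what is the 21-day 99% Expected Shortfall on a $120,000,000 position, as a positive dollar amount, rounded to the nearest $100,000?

$47,600,000

σ_{21d} = 3.245% × √21 = 14.870%.
ES multiplier = φ(z)/(1−α) = 0.026674/0.01 = 2.667.
ES = 14.870% × 2.667 = 39.658%; on $120,000,000: $47,589,600.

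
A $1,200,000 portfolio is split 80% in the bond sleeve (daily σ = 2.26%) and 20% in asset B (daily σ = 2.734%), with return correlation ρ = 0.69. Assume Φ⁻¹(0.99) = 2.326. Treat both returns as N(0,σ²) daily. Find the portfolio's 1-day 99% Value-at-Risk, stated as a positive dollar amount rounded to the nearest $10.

$61,990

σ_p² = 0.8²·2.26² + 0.2²·2.734² + 2·0.69·0.8·0.2·2.26·2.734 = 4.9321 (%²).
σ_p = √4.9321 = 2.221%.
VaR = 2.326 × 2.221% = 5.166%; on $1,200,000 that is $61,992.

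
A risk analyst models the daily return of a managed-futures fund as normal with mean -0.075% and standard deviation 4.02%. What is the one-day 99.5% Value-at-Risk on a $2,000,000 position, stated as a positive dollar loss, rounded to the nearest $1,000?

$209,000

At 99.5% one-sided, z = 2.576.
VaR = −μ + z·σ = −(-0.075%) + 2.576 × 4.02% = 10.431%.
On $2,000,000: 0.10431 × $2,000,000 = $208,620.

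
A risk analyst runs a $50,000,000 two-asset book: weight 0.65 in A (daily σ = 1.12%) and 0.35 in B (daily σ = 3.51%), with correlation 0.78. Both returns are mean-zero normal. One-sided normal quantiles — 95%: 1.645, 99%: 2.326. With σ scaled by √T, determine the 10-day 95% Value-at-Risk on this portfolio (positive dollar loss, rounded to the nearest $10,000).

$4,820,000

σ_p = √(0.65²·1.12² + 0.35²·3.51² + 2·0.78·0.65·0.35·1.12·3.51) = 1.853%.
σ_{10d} = 1.853% × √10 = 5.860%.
VaR = 1.645 × 5.860% = 9.640%; on $50,000,000 that is $4,820,000.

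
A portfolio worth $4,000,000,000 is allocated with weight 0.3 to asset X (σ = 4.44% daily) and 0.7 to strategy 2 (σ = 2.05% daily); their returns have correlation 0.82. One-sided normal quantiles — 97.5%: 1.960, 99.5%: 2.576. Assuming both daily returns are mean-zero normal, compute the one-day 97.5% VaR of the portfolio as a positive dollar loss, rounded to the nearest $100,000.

σ_p² = 0.3²·4.44² + 0.7²·2.05² + 2·0.82·0.3·0.7·4.44·2.05 = 6.9682 (%²).
σ_p = √6.9682 = 2.640%.
VaR = 1.960 × 2.640% = 5.174%; on $4,000,000,000 that is $206,960,000.

$207,000,000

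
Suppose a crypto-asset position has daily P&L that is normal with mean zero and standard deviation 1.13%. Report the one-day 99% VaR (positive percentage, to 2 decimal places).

At 99% one-sided, z = 2.326.
VaR = z·σ = 2.326 × 1.13% = 2.628%.

2.63%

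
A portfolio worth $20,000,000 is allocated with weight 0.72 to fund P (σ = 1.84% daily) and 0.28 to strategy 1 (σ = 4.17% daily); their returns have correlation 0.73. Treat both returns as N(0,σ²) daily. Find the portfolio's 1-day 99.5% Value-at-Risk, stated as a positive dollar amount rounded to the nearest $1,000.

$1,195,000

σ_p² = 0.72²·1.84² + 0.28²·4.17² + 2·0.73·0.72·0.28·1.84·4.17 = 5.3768 (%²).
σ_p = √5.3768 = 2.319%.
At 99.5%, z = 2.576.
VaR = 2.576 × 2.319% = 5.974%; on $20,000,000 that is $1,194,800.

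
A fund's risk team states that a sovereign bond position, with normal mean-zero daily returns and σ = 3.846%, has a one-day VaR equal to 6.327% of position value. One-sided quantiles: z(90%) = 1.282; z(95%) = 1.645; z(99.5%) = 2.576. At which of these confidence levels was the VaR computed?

Implied z = VaR/σ = 6.327 / 3.846 = 1.645.
This matches z(95%) = 1.645.

95%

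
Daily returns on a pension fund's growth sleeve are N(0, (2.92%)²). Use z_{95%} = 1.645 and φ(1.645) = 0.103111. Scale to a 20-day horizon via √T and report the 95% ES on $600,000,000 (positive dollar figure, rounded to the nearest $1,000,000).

$162,000,000

σ_{20d} = 2.92% × √20 = 13.059%.
ES multiplier = φ(z)/(1−α) = 0.103111/0.05 = 2.062.
ES = 13.059% × 2.062 = 26.928%; on $600,000,000: $161,568,000.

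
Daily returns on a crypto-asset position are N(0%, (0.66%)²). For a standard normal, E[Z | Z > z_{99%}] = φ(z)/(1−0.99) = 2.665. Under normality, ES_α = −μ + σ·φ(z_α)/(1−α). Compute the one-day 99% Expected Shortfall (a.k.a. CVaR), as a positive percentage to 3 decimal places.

1.759%

ES = 0.66% × 2.665 = 1.759%.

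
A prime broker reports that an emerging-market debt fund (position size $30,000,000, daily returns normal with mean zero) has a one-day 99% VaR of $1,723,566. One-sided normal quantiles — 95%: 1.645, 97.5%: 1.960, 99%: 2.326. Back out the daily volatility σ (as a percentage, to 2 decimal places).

VaR as a fraction: $1,723,566 / $30,000,000 = 5.745%.
σ = VaR / z = 5.745% / 2.326 = 2.470%.

2.47%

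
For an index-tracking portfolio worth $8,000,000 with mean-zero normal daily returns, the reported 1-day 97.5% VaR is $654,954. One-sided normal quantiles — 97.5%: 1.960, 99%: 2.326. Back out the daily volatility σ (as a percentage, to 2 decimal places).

VaR as a fraction: $654,954 / $8,000,000 = 8.187%.
σ = VaR / z = 8.187% / 1.960 = 4.177%.

4.18%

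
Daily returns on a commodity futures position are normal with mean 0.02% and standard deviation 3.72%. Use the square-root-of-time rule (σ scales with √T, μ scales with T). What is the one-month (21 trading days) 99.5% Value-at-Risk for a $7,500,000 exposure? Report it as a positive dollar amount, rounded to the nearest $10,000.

$3,260,000

At 99.5%, z = 2.576.
σ_{21d} = 3.72% × √21 = 17.047%; μ_{21d} = 21 × 0.02% = 0.420%.
VaR = −(0.420%) + 2.576 × 17.047% = 43.493%.
On $7,500,000: 0.43493 × $7,500,000 = $3,261,975.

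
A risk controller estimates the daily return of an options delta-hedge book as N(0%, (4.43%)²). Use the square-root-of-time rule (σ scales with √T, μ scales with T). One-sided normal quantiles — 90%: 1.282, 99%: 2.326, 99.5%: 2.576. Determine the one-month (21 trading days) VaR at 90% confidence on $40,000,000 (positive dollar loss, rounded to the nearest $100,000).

$10,400,000

σ_{21d} = 4.43% × √21 = 20.301%.
VaR = 1.282 × 20.301% = 26.026%.
On $40,000,000: 0.26026 × $40,000,000 = $10,410,400.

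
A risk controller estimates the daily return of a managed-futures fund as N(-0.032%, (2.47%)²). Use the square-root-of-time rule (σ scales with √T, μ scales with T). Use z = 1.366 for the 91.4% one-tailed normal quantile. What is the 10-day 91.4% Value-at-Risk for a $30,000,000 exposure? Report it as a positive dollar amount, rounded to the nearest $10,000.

σ_{10d} = 2.47% × √10 = 7.811%; μ_{10d} = 10 × -0.032% = -0.320%.
VaR = −(-0.320%) + 1.366 × 7.811% = 10.990%.
On $30,000,000: 0.10990 × $30,000,000 = $3,297,000.

$3,300,000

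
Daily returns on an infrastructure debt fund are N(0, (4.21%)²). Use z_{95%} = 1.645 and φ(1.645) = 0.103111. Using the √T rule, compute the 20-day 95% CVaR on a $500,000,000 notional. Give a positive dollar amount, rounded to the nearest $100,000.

$194,100,000

σ_{20d} = 4.21% × √20 = 18.828%.
ES multiplier = φ(z)/(1−α) = 0.103111/0.05 = 2.062.
ES = 18.828% × 2.062 = 38.823%; on $500,000,000: $194,115,000.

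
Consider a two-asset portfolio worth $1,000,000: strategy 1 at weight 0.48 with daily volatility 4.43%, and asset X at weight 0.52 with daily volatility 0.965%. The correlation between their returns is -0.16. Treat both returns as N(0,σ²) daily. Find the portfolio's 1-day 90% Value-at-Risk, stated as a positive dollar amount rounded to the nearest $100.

$27,000

σ_p² = 0.48²·4.43² + 0.52²·0.965² + 2·-0.16·0.48·0.52·4.43·0.965 = 4.4319 (%²).
σ_p = √4.4319 = 2.105%.
At 90%, z = 1.282.
VaR = 1.282 × 2.105% = 2.699%; on $1,000,000 that is $26,990.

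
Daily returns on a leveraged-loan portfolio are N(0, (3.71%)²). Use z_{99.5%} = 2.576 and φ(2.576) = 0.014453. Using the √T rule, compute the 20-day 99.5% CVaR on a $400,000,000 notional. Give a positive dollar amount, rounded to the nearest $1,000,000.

σ_{20d} = 3.71% × √20 = 16.592%.
ES multiplier = φ(z)/(1−α) = 0.014453/0.005 = 2.891.
ES = 16.592% × 2.891 = 47.967%; on $400,000,000: $191,868,000.

$192,000,000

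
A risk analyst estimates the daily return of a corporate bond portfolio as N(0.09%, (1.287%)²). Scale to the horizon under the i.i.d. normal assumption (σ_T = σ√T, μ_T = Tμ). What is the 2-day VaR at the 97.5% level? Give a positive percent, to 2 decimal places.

3.39%

At 97.5%, z = 1.960.
σ_{2d} = 1.287% × √2 = 1.820%; μ_{2d} = 2 × 0.09% = 0.180%.
VaR = −(0.180%) + 1.960 × 1.820% = 3.387%.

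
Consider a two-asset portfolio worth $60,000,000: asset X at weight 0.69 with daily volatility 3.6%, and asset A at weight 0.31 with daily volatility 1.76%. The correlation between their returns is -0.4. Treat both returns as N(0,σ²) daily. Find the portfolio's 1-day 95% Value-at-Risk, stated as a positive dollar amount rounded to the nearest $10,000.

$2,290,000

σ_p² = 0.69²·3.6² + 0.31²·1.76² + 2·-0.4·0.69·0.31·3.6·1.76 = 5.3837 (%²).
σ_p = √5.3837 = 2.320%.
At 95%, z = 1.645.
VaR = 1.645 × 2.320% = 3.816%; on $60,000,000 that is $2,289,600.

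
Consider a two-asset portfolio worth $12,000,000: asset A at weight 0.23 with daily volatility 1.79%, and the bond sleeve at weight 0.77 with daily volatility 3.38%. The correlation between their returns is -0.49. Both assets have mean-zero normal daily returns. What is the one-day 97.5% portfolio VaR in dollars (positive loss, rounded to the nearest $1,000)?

$571,000

σ_p² = 0.23²·1.79² + 0.77²·3.38² + 2·-0.49·0.23·0.77·1.79·3.38 = 5.8930 (%²).
σ_p = √5.8930 = 2.428%.
At 97.5%, z = 1.960.
VaR = 1.960 × 2.428% = 4.759%; on $12,000,000 that is $571,080.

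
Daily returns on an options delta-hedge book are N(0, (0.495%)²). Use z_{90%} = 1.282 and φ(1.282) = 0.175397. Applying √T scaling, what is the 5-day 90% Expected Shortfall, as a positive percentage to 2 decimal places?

1.94%

σ_{5d} = 0.495% × √5 = 1.107%.
ES multiplier = φ(z)/(1−α) = 0.175397/0.1 = 1.754.
ES = 1.107% × 1.754 = 1.942%.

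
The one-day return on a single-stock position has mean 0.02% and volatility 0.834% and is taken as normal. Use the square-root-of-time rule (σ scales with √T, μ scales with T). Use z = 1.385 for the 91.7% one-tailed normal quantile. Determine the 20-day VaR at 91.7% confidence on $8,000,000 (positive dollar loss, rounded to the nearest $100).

$381,300

σ_{20d} = 0.834% × √20 = 3.730%; μ_{20d} = 20 × 0.02% = 0.400%.
VaR = −(0.400%) + 1.385 × 3.730% = 4.766%.
On $8,000,000: 0.04766 × $8,000,000 = $381,280.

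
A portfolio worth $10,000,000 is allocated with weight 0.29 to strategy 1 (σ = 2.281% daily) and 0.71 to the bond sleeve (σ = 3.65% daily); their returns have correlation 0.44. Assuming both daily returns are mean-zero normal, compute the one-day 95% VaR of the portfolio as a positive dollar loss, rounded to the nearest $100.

$484,100

σ_p² = 0.29²·2.281² + 0.71²·3.65² + 2·0.44·0.29·0.71·2.281·3.65 = 8.6620 (%²).
σ_p = √8.6620 = 2.943%.
At 95%, z = 1.645.
VaR = 1.645 × 2.943% = 4.841%; on $10,000,000 that is $484,100.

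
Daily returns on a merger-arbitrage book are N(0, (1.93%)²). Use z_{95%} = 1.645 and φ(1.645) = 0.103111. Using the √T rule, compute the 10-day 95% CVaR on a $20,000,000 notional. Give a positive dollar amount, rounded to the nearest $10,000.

σ_{10d} = 1.93% × √10 = 6.103%.
ES multiplier = φ(z)/(1−α) = 0.103111/0.05 = 2.062.
ES = 6.103% × 2.062 = 12.584%; on $20,000,000: $2,516,800.

$2,520,000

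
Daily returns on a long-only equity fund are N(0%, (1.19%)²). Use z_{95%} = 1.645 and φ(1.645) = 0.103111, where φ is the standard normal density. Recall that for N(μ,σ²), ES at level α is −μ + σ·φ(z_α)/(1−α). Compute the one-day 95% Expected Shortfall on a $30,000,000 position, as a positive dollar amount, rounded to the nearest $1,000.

$736,000

Tail multiplier: φ(z)/(1−α) = 0.103111 / 0.05 = 2.062.
ES = 1.19% × 2.062 = 2.454%.
On $30,000,000: 0.02454 × $30,000,000 = $736,200.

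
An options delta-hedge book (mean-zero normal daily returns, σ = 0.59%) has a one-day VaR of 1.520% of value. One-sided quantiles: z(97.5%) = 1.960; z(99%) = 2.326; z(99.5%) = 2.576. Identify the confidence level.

Implied z = VaR/σ = 1.520 / 0.59 = 2.576.
This matches z(99.5%) = 2.576.

99.5%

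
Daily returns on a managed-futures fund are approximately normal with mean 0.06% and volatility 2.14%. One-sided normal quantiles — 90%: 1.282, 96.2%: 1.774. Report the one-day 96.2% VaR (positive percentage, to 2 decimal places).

3.74%

VaR = −μ + z·σ = −(0.06%) + 1.774 × 2.14% = 3.736%.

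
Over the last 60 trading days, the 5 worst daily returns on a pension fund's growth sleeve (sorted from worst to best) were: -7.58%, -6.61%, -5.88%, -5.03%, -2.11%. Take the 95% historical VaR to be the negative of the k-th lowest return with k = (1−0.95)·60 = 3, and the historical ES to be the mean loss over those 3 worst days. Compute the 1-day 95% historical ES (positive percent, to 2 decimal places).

The 3 worst returns sum to -20.07%.
ES = −(-20.07%) / 3 = 6.69%.

6.69%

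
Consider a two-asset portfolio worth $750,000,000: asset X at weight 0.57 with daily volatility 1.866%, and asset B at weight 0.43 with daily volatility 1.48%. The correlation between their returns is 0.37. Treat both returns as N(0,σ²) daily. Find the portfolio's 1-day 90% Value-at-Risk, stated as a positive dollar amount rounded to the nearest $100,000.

σ_p² = 0.57²·1.866² + 0.43²·1.48² + 2·0.37·0.57·0.43·1.866·1.48 = 2.0372 (%²).
σ_p = √2.0372 = 1.427%.
At 90%, z = 1.282.
VaR = 1.282 × 1.427% = 1.829%; on $750,000,000 that is $13,717,500.

$13,700,000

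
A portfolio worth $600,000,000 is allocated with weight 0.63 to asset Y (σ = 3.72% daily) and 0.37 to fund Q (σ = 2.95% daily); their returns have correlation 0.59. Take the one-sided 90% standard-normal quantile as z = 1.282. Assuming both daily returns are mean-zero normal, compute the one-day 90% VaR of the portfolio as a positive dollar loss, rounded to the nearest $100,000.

$24,000,000

σ_p² = 0.63²·3.72² + 0.37²·2.95² + 2·0.59·0.63·0.37·3.72·2.95 = 9.7023 (%²).
σ_p = √9.7023 = 3.115%.
VaR = 1.282 × 3.115% = 3.993%; on $600,000,000 that is $23,958,000.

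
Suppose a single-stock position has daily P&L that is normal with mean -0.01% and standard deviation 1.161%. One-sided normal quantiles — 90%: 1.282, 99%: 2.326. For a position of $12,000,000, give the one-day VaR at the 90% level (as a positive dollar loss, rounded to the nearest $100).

VaR = −μ + z·σ = −(-0.01%) + 1.282 × 1.161% = 1.498%.
On $12,000,000: 0.01498 × $12,000,000 = $179,760.

$179,800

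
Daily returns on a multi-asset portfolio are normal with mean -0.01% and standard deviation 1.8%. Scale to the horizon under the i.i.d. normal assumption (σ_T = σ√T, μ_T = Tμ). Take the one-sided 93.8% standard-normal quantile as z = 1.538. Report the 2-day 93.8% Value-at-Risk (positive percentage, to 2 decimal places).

3.94%

σ_{2d} = 1.8% × √2 = 2.546%; μ_{2d} = 2 × -0.01% = -0.020%.
VaR = −(-0.020%) + 1.538 × 2.546% = 3.936%.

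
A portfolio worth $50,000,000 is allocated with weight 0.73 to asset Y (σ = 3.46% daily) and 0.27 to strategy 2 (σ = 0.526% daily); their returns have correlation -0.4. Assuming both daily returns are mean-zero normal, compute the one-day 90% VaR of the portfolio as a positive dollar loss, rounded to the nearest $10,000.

$1,580,000

σ_p² = 0.73²·3.46² + 0.27²·0.526² + 2·-0.4·0.73·0.27·3.46·0.526 = 6.1129 (%²).
σ_p = √6.1129 = 2.472%.
At 90%, z = 1.282.
VaR = 1.282 × 2.472% = 3.169%; on $50,000,000 that is $1,584,500.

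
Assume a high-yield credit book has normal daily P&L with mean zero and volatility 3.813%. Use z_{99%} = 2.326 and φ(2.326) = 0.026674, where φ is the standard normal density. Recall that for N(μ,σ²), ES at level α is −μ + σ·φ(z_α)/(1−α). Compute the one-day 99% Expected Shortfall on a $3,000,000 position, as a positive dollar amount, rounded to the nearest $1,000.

$305,000

Tail multiplier: φ(z)/(1−α) = 0.026674 / 0.01 = 2.667.
ES = 3.813% × 2.667 = 10.169%.
On $3,000,000: 0.10169 × $3,000,000 = $305,070.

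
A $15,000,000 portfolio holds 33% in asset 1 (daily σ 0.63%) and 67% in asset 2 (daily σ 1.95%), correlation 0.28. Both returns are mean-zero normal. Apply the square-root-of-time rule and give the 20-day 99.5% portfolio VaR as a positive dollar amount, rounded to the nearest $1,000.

σ_p = √(0.33²·0.63² + 0.67²·1.95² + 2·0.28·0.33·0.67·0.63·1.95) = 1.379%.
σ_{20d} = 1.379% × √20 = 6.167%.
z(99.5%) = 2.576.
VaR = 2.576 × 6.167% = 15.886%; on $15,000,000 that is $2,382,900.

$2,383,000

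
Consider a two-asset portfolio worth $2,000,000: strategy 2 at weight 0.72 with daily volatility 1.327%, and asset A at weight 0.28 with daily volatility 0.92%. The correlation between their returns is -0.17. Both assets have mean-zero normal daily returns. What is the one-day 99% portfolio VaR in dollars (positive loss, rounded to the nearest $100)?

$44,000

σ_p² = 0.72²·1.327² + 0.28²·0.92² + 2·-0.17·0.72·0.28·1.327·0.92 = 0.8955 (%²).
σ_p = √0.8955 = 0.946%.
At 99%, z = 2.326.
VaR = 2.326 × 0.946% = 2.200%; on $2,000,000 that is $44,000.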